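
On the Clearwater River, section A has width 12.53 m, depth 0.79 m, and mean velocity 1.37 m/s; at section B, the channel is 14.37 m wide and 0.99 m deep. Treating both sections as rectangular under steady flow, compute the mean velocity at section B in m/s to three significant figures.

0.953 m/s

Q = A₁V₁ = (12.53×0.79) × 1.37 = 13.56 m³/s
A₂ = 14.37 × 0.99 = 14.23 m²
V₂ = Q/A₂ = 13.56/14.23 = 0.9532 m/s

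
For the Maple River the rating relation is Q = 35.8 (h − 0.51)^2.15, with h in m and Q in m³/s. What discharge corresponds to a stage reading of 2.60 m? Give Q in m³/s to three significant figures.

Q = 35.8 × (2.60 − 0.51)^2.15 = 35.8 × 2.09^2.15 = 174.7 m³/s

175 m³/s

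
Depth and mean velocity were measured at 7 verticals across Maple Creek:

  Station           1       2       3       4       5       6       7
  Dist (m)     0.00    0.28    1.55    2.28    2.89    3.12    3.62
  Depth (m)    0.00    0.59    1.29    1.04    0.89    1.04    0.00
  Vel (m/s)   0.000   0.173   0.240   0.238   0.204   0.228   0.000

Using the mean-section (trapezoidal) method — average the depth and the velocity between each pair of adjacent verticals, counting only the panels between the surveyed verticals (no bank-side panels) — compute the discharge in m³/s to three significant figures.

Panel 1-2: Δb = 0.28 m, d̄ = (0.00+0.59)/2 = 0.295, v̄ = (0.000+0.173)/2 = 0.0865 → q = 0.28×0.295×0.0865 = 0.007145 m³/s
Panel 2-3: Δb = 1.27 m, d̄ = (0.59+1.29)/2 = 0.94, v̄ = (0.173+0.240)/2 = 0.2065 → q = 1.27×0.94×0.2065 = 0.2465 m³/s
Panel 3-4: Δb = 0.73 m, d̄ = (1.29+1.04)/2 = 1.165, v̄ = (0.240+0.238)/2 = 0.239 → q = 0.73×1.165×0.239 = 0.2033 m³/s
Panel 4-5: Δb = 0.61 m, d̄ = (1.04+0.89)/2 = 0.965, v̄ = (0.238+0.204)/2 = 0.221 → q = 0.61×0.965×0.221 = 0.1301 m³/s
Panel 5-6: Δb = 0.23 m, d̄ = (0.89+1.04)/2 = 0.965, v̄ = (0.204+0.228)/2 = 0.216 → q = 0.23×0.965×0.216 = 0.04794 m³/s
Panel 6-7: Δb = 0.5 m, d̄ = (1.04+0.00)/2 = 0.52, v̄ = (0.228+0.000)/2 = 0.114 → q = 0.5×0.52×0.114 = 0.02964 m³/s
Q = Σ q = 0.6646 m³/s

0.665 m³/s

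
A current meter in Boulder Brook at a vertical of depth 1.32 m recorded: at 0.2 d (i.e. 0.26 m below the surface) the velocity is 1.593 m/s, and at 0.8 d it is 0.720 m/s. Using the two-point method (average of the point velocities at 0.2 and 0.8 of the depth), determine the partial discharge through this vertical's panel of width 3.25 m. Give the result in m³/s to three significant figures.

v̄ = (1.593 + 0.720) / 2 = 1.157 m/s
q = v̄ × d × w = 1.157 × 1.32 × 3.25 = 4.961 m³/s

4.96 m³/s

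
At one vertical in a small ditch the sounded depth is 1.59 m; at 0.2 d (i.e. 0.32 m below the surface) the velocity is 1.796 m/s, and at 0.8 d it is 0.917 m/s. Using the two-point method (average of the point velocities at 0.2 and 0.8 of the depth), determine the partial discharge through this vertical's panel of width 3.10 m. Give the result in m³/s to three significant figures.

v̄ = (1.796 + 0.917) / 2 = 1.357 m/s
q = v̄ × d × w = 1.357 × 1.59 × 3.10 = 6.686 m³/s

6.69 m³/s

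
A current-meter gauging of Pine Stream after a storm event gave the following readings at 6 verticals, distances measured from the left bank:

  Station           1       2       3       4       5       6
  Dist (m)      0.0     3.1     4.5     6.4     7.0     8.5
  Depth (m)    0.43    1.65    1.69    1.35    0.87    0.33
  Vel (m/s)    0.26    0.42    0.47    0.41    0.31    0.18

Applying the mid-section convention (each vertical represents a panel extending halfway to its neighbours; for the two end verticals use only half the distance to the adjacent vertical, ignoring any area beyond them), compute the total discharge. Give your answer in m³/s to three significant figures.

w_1 = (3.1 − 0.0)/2 = 1.55 m; q_1 = 0.26 × 0.43 × 1.55 = 0.1733 m³/s
w_2 = (4.5 − 0.0)/2 = 2.25 m; q_2 = 0.42 × 1.65 × 2.25 = 1.559 m³/s
w_3 = (6.4 − 3.1)/2 = 1.65 m; q_3 = 0.47 × 1.69 × 1.65 = 1.311 m³/s
w_4 = (7.0 − 4.5)/2 = 1.25 m; q_4 = 0.41 × 1.35 × 1.25 = 0.6919 m³/s
w_5 = (8.5 − 6.4)/2 = 1.05 m; q_5 = 0.31 × 0.87 × 1.05 = 0.2832 m³/s
w_6 = (8.5 − 7.0)/2 = 0.75 m; q_6 = 0.18 × 0.33 × 0.75 = 0.04455 m³/s
Q = Σ qᵢ = 4.063 m³/s

4.06 m³/s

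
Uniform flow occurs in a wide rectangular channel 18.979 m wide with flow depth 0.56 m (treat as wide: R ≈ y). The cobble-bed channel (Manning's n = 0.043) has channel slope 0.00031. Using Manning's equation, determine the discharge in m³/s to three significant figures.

2.96 m³/s

A = b·y = 18.979 × 0.56 = 10.63 m²
Wide channel: R ≈ y = 0.56 m
Q = (1/n)·A·R^(2/3)·S^(1/2) = (1/0.043) × 10.63 × 0.5600^(2/3) × 0.00031^(1/2) = 2.957 m³/s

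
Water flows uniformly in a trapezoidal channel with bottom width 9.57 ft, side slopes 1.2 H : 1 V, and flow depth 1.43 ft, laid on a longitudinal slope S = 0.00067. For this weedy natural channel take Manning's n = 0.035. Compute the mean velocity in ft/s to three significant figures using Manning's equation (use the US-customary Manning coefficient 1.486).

A = (b + z·y)·y = (9.57 + 1.2×1.43)×1.43 = 16.14 ft²
P = b + 2y√(1+z²) = 9.57 + 2×1.43×√(1+1.2²) = 14.04 ft
R = A/P = 16.14/14.04 = 1.150 ft
Q = (1.486/n)·A·R^(2/3)·S^(1/2) = (1.486/0.035) × 16.14 × 1.150^(2/3) × 0.00067^(1/2) = 19.47 ft³/s
V = Q/A = 19.47/16.14 = 1.206 ft/s

1.21 ft/s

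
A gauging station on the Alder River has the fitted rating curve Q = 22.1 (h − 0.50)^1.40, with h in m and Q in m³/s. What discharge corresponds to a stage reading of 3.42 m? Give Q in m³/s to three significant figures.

Q = 22.1 × (3.42 − 0.50)^1.40 = 22.1 × 2.92^1.40 = 99.07 m³/s

99.1 m³/s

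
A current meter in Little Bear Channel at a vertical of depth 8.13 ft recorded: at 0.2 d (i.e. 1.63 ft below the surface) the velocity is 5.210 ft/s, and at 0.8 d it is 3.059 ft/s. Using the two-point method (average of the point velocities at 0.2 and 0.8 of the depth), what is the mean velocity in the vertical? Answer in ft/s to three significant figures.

v̄ = (5.210 + 3.059) / 2 = 4.135 ft/s

4.13 ft/s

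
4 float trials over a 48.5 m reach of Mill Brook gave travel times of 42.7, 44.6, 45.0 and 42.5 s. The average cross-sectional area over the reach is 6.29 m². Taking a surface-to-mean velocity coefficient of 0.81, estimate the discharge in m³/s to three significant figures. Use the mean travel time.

t̄ = (42.7 + 44.6 + 45.0 + 42.5) / 4 = 43.7 s
v_surface = L / t̄ = 48.5 / 43.7 = 1.110 m/s
v_mean = 0.81 × 1.110 = 0.8990 m/s
Q = A × v_mean = 6.29 × 0.8990 = 5.655 m³/s

5.65 m³/s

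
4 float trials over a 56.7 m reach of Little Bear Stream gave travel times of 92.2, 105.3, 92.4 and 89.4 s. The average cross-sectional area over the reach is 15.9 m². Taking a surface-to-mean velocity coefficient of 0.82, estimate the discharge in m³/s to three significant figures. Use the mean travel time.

7.80 m³/s

t̄ = (92.2 + 105.3 + 92.4 + 89.4) / 4 = 94.825 s
v_surface = L / t̄ = 56.7 / 94.825 = 0.5979 m/s
v_mean = 0.82 × 0.5979 = 0.4903 m/s
Q = A × v_mean = 15.9 × 0.4903 = 7.796 m³/s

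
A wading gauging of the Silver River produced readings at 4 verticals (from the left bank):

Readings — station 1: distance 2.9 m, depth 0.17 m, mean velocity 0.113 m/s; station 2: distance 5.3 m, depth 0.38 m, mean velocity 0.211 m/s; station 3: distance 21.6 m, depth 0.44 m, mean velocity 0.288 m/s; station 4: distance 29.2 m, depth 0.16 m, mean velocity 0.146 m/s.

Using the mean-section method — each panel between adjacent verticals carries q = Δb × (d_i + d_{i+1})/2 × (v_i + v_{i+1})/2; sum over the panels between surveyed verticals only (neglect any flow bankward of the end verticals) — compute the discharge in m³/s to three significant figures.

2.27 m³/s

Panel 1-2: Δb = 2.4 m, d̄ = (0.17+0.38)/2 = 0.275, v̄ = (0.113+0.211)/2 = 0.162 → q = 2.4×0.275×0.162 = 0.1069 m³/s
Panel 2-3: Δb = 16.3 m, d̄ = (0.38+0.44)/2 = 0.41, v̄ = (0.211+0.288)/2 = 0.2495 → q = 16.3×0.41×0.2495 = 1.667 m³/s
Panel 3-4: Δb = 7.6 m, d̄ = (0.44+0.16)/2 = 0.3, v̄ = (0.288+0.146)/2 = 0.217 → q = 7.6×0.3×0.217 = 0.4948 m³/s
Q = Σ q = 2.269 m³/s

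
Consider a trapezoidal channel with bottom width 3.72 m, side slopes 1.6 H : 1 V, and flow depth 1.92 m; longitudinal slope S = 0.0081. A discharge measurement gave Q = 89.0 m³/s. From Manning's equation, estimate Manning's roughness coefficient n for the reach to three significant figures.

A = (b + z·y)·y = (3.72 + 1.6×1.92)×1.92 = 13.04 m²
P = b + 2y√(1+z²) = 3.72 + 2×1.92×√(1+1.6²) = 10.97 m
R = A/P = 13.04/10.97 = 1.189 m
n = (1/Q)·A·R^(2/3)·S^(1/2) = (1/89.0) × 13.04 × 1.122 × 0.09000 = 0.01480

0.0148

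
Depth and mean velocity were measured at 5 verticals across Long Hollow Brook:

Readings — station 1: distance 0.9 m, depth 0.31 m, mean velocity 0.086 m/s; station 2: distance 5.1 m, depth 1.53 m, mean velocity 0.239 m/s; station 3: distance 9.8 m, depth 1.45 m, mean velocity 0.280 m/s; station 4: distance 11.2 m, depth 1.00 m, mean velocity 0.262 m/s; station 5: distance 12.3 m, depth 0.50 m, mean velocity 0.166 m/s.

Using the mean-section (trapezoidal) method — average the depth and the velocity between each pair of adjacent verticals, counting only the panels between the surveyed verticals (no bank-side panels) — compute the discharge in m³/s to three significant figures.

Panel 1-2: Δb = 4.2 m, d̄ = (0.31+1.53)/2 = 0.92, v̄ = (0.086+0.239)/2 = 0.1625 → q = 4.2×0.92×0.1625 = 0.6279 m³/s
Panel 2-3: Δb = 4.7 m, d̄ = (1.53+1.45)/2 = 1.49, v̄ = (0.239+0.280)/2 = 0.2595 → q = 4.7×1.49×0.2595 = 1.817 m³/s
Panel 3-4: Δb = 1.4 m, d̄ = (1.45+1.00)/2 = 1.225, v̄ = (0.280+0.262)/2 = 0.271 → q = 1.4×1.225×0.271 = 0.4648 m³/s
Panel 4-5: Δb = 1.1 m, d̄ = (1.00+0.50)/2 = 0.75, v̄ = (0.262+0.166)/2 = 0.214 → q = 1.1×0.75×0.214 = 0.1766 m³/s
Q = Σ q = 3.086 m³/s

3.09 m³/s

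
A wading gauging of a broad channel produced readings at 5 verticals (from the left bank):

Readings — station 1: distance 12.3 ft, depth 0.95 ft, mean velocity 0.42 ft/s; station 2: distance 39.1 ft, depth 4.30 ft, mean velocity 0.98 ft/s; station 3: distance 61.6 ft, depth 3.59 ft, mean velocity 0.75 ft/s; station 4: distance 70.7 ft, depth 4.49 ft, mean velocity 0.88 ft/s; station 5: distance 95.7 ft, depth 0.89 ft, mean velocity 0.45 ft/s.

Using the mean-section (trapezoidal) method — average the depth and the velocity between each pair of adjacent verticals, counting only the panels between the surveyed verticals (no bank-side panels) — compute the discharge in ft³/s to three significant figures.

Panel 1-2: Δb = 26.8 ft, d̄ = (0.95+4.30)/2 = 2.625, v̄ = (0.42+0.98)/2 = 0.7 → q = 26.8×2.625×0.7 = 49.25 ft³/s
Panel 2-3: Δb = 22.5 ft, d̄ = (4.30+3.59)/2 = 3.945, v̄ = (0.98+0.75)/2 = 0.865 → q = 22.5×3.945×0.865 = 76.78 ft³/s
Panel 3-4: Δb = 9.1 ft, d̄ = (3.59+4.49)/2 = 4.04, v̄ = (0.75+0.88)/2 = 0.815 → q = 9.1×4.04×0.815 = 29.96 ft³/s
Panel 4-5: Δb = 25 ft, d̄ = (4.49+0.89)/2 = 2.69, v̄ = (0.88+0.45)/2 = 0.665 → q = 25×2.69×0.665 = 44.72 ft³/s
Q = Σ q = 200.7 ft³/s

201 ft³/s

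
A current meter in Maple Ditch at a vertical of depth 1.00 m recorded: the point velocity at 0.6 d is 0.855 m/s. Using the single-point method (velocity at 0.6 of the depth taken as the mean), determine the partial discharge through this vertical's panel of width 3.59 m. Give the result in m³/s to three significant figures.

3.07 m³/s

v̄ = v₀.₆ = 0.855 m/s
q = v̄ × d × w = 0.8550 × 1.00 × 3.59 = 3.069 m³/s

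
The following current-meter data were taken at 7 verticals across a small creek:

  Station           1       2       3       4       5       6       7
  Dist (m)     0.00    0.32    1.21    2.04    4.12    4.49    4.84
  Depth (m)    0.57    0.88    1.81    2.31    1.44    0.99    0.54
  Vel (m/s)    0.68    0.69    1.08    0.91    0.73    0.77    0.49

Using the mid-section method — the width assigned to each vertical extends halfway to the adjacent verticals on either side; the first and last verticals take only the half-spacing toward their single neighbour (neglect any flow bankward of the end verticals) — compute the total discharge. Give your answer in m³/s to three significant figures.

w_1 = (0.32 − 0.00)/2 = 0.16 m; q_1 = 0.68 × 0.57 × 0.16 = 0.06202 m³/s
w_2 = (1.21 − 0.00)/2 = 0.605 m; q_2 = 0.69 × 0.88 × 0.605 = 0.3674 m³/s
w_3 = (2.04 − 0.32)/2 = 0.86 m; q_3 = 1.08 × 1.81 × 0.86 = 1.681 m³/s
w_4 = (4.12 − 1.21)/2 = 1.455 m; q_4 = 0.91 × 2.31 × 1.455 = 3.059 m³/s
w_5 = (4.49 − 2.04)/2 = 1.225 m; q_5 = 0.73 × 1.44 × 1.225 = 1.288 m³/s
w_6 = (4.84 − 4.12)/2 = 0.36 m; q_6 = 0.77 × 0.99 × 0.36 = 0.2744 m³/s
w_7 = (4.84 − 4.49)/2 = 0.175 m; q_7 = 0.49 × 0.54 × 0.175 = 0.04631 m³/s
Q = Σ qᵢ = 6.778 m³/s

6.78 m³/s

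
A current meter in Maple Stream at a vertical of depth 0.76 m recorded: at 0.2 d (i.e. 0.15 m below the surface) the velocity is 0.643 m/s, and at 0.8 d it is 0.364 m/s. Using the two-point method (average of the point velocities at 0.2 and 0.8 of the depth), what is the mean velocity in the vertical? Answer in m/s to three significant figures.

v̄ = (0.643 + 0.364) / 2 = 0.5035 m/s

0.504 m/s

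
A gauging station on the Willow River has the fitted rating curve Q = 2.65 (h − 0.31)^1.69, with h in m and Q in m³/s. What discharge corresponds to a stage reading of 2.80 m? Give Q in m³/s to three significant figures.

Q = 2.65 × (2.80 − 0.31)^1.69 = 2.65 × 2.49^1.69 = 12.38 m³/s

12.4 m³/s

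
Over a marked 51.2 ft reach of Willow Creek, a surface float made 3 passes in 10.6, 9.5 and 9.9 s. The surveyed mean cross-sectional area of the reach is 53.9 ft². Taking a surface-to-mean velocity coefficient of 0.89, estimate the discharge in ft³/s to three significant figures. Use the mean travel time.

246 ft³/s

t̄ = (10.6 + 9.5 + 9.9) / 3 = 10 s
v_surface = L / t̄ = 51.2 / 10 = 5.120 ft/s
v_mean = 0.89 × 5.120 = 4.557 ft/s
Q = A × v_mean = 53.9 × 4.557 = 245.6 ft³/s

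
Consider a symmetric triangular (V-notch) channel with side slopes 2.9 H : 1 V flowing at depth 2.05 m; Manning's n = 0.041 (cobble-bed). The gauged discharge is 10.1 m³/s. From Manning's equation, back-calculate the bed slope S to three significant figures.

A = z·y² = 2.9×2.05² = 12.19 m²
P = 2y√(1+z²) = 2×2.05×√(1+2.9²) = 12.58 m
R = A/P = 12.19/12.58 = 0.9690 m
S = (Q·n / (1·A·R^(2/3)))² = (10.1×0.041 / (1×12.19×0.9792))² = 0.001204

0.00120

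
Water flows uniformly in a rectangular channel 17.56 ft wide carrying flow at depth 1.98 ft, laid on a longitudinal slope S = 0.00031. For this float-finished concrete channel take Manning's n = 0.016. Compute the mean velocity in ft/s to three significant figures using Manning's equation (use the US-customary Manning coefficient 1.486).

2.25 ft/s

A = b·y = 17.56 × 1.98 = 34.77 ft²
P = b + 2y = 17.56 + 2×1.98 = 21.52 ft
R = A/P = 34.77/21.52 = 1.616 ft
Q = (1.486/n)·A·R^(2/3)·S^(1/2) = (1.486/0.016) × 34.77 × 1.616^(2/3) × 0.00031^(1/2) = 78.28 ft³/s
V = Q/A = 78.28/34.77 = 2.252 ft/s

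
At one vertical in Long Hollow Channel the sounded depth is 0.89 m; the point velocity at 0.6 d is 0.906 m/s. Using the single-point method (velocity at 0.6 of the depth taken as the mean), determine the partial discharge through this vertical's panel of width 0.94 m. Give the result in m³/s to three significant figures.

0.758 m³/s

v̄ = v₀.₆ = 0.906 m/s
q = v̄ × d × w = 0.9060 × 0.89 × 0.94 = 0.7580 m³/s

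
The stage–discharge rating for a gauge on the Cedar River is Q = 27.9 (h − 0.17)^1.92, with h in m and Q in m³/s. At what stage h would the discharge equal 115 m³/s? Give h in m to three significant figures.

2.26 m

h − h₀ = (Q/C)^(1/b) = (115/27.9)^(1/1.92) = 2.091 m
h = 0.17 + 2.091 = 2.261 m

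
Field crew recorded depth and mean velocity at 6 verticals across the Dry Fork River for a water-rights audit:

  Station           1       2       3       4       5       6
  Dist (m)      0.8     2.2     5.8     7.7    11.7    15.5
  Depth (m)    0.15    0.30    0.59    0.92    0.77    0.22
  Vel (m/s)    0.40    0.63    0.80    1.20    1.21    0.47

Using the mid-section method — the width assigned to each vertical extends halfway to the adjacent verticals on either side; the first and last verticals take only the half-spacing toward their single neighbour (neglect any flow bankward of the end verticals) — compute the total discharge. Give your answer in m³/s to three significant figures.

8.90 m³/s

w_1 = (2.2 − 0.8)/2 = 0.7 m; q_1 = 0.40 × 0.15 × 0.7 = 0.04200 m³/s
w_2 = (5.8 − 0.8)/2 = 2.5 m; q_2 = 0.63 × 0.30 × 2.5 = 0.4725 m³/s
w_3 = (7.7 − 2.2)/2 = 2.75 m; q_3 = 0.80 × 0.59 × 2.75 = 1.298 m³/s
w_4 = (11.7 − 5.8)/2 = 2.95 m; q_4 = 1.20 × 0.92 × 2.95 = 3.257 m³/s
w_5 = (15.5 − 7.7)/2 = 3.9 m; q_5 = 1.21 × 0.77 × 3.9 = 3.634 m³/s
w_6 = (15.5 − 11.7)/2 = 1.9 m; q_6 = 0.47 × 0.22 × 1.9 = 0.1965 m³/s
Q = Σ qᵢ = 8.899 m³/s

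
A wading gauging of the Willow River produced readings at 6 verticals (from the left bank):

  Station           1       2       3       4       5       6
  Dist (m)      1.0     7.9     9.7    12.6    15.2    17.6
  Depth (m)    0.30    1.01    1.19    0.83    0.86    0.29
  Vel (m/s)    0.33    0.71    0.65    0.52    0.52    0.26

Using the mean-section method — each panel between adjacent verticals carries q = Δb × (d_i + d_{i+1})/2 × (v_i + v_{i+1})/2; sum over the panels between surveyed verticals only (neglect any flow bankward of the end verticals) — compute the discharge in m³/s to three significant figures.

Panel 1-2: Δb = 6.9 m, d̄ = (0.30+1.01)/2 = 0.655, v̄ = (0.33+0.71)/2 = 0.52 → q = 6.9×0.655×0.52 = 2.350 m³/s
Panel 2-3: Δb = 1.8 m, d̄ = (1.01+1.19)/2 = 1.1, v̄ = (0.71+0.65)/2 = 0.68 → q = 1.8×1.1×0.68 = 1.346 m³/s
Panel 3-4: Δb = 2.9 m, d̄ = (1.19+0.83)/2 = 1.01, v̄ = (0.65+0.52)/2 = 0.585 → q = 2.9×1.01×0.585 = 1.713 m³/s
Panel 4-5: Δb = 2.6 m, d̄ = (0.83+0.86)/2 = 0.845, v̄ = (0.52+0.52)/2 = 0.52 → q = 2.6×0.845×0.52 = 1.142 m³/s
Panel 5-6: Δb = 2.4 m, d̄ = (0.86+0.29)/2 = 0.575, v̄ = (0.52+0.26)/2 = 0.39 → q = 2.4×0.575×0.39 = 0.5382 m³/s
Q = Σ q = 7.091 m³/s

7.09 m³/s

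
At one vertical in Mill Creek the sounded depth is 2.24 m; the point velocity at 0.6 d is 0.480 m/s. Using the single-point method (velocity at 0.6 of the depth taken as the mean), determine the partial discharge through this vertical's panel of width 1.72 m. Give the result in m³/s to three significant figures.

v̄ = v₀.₆ = 0.480 m/s
q = v̄ × d × w = 0.4800 × 2.24 × 1.72 = 1.849 m³/s

1.85 m³/s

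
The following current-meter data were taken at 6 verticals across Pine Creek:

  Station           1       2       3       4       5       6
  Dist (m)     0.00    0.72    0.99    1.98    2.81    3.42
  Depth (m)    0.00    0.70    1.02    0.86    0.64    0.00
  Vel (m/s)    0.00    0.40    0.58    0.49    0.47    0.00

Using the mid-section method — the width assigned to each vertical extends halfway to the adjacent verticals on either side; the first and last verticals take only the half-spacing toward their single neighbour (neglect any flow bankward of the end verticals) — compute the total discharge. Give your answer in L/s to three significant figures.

1110 L/s

w_2 = (0.99 − 0.00)/2 = 0.495 m; q_2 = 0.40 × 0.70 × 0.495 = 0.1386 m³/s
w_3 = (1.98 − 0.72)/2 = 0.63 m; q_3 = 0.58 × 1.02 × 0.63 = 0.3727 m³/s
w_4 = (2.81 − 0.99)/2 = 0.91 m; q_4 = 0.49 × 0.86 × 0.91 = 0.3835 m³/s
w_5 = (3.42 − 1.98)/2 = 0.72 m; q_5 = 0.47 × 0.64 × 0.72 = 0.2166 m³/s
Stations 1, 6 contribute zero (depth or velocity is 0).
Q = Σ qᵢ = 1.111 m³/s
= 1.111 × 1000 = 1111 L/s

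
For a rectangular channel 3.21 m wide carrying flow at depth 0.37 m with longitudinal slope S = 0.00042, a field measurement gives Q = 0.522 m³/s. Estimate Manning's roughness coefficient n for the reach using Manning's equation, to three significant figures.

A = b·y = 3.21 × 0.37 = 1.188 m²
P = b + 2y = 3.21 + 2×0.37 = 3.950 m
R = A/P = 1.188/3.950 = 0.3007 m
n = (1/Q)·A·R^(2/3)·S^(1/2) = (1/0.522) × 1.188 × 0.4488 × 0.02049 = 0.02093

0.0209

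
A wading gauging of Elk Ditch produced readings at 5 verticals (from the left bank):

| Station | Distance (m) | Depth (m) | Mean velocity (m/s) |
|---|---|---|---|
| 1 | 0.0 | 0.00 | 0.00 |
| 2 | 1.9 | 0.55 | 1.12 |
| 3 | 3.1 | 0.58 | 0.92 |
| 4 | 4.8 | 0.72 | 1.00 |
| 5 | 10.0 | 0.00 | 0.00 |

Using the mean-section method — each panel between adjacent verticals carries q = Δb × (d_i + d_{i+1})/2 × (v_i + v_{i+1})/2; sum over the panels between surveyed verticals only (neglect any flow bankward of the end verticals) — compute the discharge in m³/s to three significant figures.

Panel 1-2: Δb = 1.9 m, d̄ = (0.00+0.55)/2 = 0.275, v̄ = (0.00+1.12)/2 = 0.56 → q = 1.9×0.275×0.56 = 0.2926 m³/s
Panel 2-3: Δb = 1.2 m, d̄ = (0.55+0.58)/2 = 0.565, v̄ = (1.12+0.92)/2 = 1.02 → q = 1.2×0.565×1.02 = 0.6916 m³/s
Panel 3-4: Δb = 1.7 m, d̄ = (0.58+0.72)/2 = 0.65, v̄ = (0.92+1.00)/2 = 0.96 → q = 1.7×0.65×0.96 = 1.061 m³/s
Panel 4-5: Δb = 5.2 m, d̄ = (0.72+0.00)/2 = 0.36, v̄ = (1.00+0.00)/2 = 0.5 → q = 5.2×0.36×0.5 = 0.9360 m³/s
Q = Σ q = 2.981 m³/s

2.98 m³/s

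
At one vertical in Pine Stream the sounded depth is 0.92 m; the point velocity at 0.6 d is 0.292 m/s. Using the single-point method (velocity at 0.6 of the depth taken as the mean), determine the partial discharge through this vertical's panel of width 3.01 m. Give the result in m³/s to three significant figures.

v̄ = v₀.₆ = 0.292 m/s
q = v̄ × d × w = 0.2920 × 0.92 × 3.01 = 0.8086 m³/s

0.809 m³/s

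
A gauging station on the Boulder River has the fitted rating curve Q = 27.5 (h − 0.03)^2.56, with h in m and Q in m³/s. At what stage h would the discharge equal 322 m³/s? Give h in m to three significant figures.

2.64 m

h − h₀ = (Q/C)^(1/b) = (322/27.5)^(1/2.56) = 2.615 m
h = 0.03 + 2.615 = 2.645 m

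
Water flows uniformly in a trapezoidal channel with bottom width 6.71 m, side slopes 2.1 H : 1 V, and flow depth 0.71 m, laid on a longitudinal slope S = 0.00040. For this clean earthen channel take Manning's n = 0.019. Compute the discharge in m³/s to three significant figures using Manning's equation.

A = (b + z·y)·y = (6.71 + 2.1×0.71)×0.71 = 5.823 m²
P = b + 2y√(1+z²) = 6.71 + 2×0.71×√(1+2.1²) = 10.01 m
R = A/P = 5.823/10.01 = 0.5815 m
Q = (1/n)·A·R^(2/3)·S^(1/2) = (1/0.019) × 5.823 × 0.5815^(2/3) × 0.00040^(1/2) = 4.270 m³/s

4.27 m³/s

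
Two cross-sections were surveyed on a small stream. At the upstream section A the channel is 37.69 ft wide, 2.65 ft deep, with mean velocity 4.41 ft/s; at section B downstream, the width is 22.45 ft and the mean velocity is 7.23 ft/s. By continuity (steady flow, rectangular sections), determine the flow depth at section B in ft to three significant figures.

Q = A₁V₁ = (37.69×2.65) × 4.41 = 440.5 ft³/s
d₂ = Q/(b₂ V₂) = 440.5/(22.45×7.23) = 2.714 ft

2.71 ft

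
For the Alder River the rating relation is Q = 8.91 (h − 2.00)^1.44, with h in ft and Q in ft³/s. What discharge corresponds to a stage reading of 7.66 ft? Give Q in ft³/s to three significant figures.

Q = 8.91 × (7.66 − 2.00)^1.44 = 8.91 × 5.66^1.44 = 108.1 ft³/s

108 ft³/s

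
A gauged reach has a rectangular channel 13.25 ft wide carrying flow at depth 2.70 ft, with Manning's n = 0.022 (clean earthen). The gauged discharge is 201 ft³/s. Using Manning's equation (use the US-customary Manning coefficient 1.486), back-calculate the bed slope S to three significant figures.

A = b·y = 13.25 × 2.70 = 35.78 ft²
P = b + 2y = 13.25 + 2×2.70 = 18.65 ft
R = A/P = 35.78/18.65 = 1.918 ft
S = (Q·n / (1.486·A·R^(2/3)))² = (201×0.022 / (1.486×35.78×1.544))² = 0.002903

0.00290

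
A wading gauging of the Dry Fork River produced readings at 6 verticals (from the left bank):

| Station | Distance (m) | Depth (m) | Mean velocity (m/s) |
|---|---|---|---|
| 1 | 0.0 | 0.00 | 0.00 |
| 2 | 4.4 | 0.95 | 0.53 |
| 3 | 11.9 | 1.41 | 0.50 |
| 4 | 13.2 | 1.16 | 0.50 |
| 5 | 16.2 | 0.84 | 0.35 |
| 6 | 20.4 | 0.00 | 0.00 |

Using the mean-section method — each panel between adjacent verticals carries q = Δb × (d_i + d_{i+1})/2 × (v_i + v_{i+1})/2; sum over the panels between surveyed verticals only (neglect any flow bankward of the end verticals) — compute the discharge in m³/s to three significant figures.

7.53 m³/s

Panel 1-2: Δb = 4.4 m, d̄ = (0.00+0.95)/2 = 0.475, v̄ = (0.00+0.53)/2 = 0.265 → q = 4.4×0.475×0.265 = 0.5539 m³/s
Panel 2-3: Δb = 7.5 m, d̄ = (0.95+1.41)/2 = 1.18, v̄ = (0.53+0.50)/2 = 0.515 → q = 7.5×1.18×0.515 = 4.558 m³/s
Panel 3-4: Δb = 1.3 m, d̄ = (1.41+1.16)/2 = 1.285, v̄ = (0.50+0.50)/2 = 0.5 → q = 1.3×1.285×0.5 = 0.8353 m³/s
Panel 4-5: Δb = 3 m, d̄ = (1.16+0.84)/2 = 1, v̄ = (0.50+0.35)/2 = 0.425 → q = 3×1×0.425 = 1.275 m³/s
Panel 5-6: Δb = 4.2 m, d̄ = (0.84+0.00)/2 = 0.42, v̄ = (0.35+0.00)/2 = 0.175 → q = 4.2×0.42×0.175 = 0.3087 m³/s
Q = Σ q = 7.531 m³/s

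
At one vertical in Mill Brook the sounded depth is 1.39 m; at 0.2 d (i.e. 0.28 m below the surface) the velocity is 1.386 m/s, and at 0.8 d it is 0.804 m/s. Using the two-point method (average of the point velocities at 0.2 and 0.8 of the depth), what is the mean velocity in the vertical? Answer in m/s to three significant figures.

1.10 m/s

v̄ = (1.386 + 0.804) / 2 = 1.095 m/s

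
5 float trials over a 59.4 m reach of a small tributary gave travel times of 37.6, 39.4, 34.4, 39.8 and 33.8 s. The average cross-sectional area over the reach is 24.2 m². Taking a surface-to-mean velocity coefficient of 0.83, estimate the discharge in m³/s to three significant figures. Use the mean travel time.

32.2 m³/s

t̄ = (37.6 + 39.4 + 34.4 + 39.8 + 33.8) / 5 = 37 s
v_surface = L / t̄ = 59.4 / 37 = 1.605 m/s
v_mean = 0.83 × 1.605 = 1.332 m/s
Q = A × v_mean = 24.2 × 1.332 = 32.25 m³/s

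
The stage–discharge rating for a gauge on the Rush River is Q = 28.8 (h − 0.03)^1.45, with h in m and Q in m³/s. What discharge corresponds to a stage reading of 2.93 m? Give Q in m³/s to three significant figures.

135 m³/s

Q = 28.8 × (2.93 − 0.03)^1.45 = 28.8 × 2.9^1.45 = 134.9 m³/s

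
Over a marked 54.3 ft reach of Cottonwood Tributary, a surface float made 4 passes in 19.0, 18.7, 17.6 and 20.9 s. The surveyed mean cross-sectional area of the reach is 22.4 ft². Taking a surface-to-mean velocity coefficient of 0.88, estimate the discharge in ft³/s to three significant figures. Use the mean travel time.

t̄ = (19.0 + 18.7 + 17.6 + 20.9) / 4 = 19.05 s
v_surface = L / t̄ = 54.3 / 19.05 = 2.850 ft/s
v_mean = 0.88 × 2.850 = 2.508 ft/s
Q = A × v_mean = 22.4 × 2.508 = 56.19 ft³/s

56.2 ft³/s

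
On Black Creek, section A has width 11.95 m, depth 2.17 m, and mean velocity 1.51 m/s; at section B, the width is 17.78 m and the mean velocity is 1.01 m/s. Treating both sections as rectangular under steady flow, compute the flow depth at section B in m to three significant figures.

Q = A₁V₁ = (11.95×2.17) × 1.51 = 39.16 m³/s
d₂ = Q/(b₂ V₂) = 39.16/(17.78×1.01) = 2.180 m

2.18 m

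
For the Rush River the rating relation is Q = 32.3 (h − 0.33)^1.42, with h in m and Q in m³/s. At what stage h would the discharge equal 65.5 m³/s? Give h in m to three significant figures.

h − h₀ = (Q/C)^(1/b) = (65.5/32.3)^(1/1.42) = 1.645 m
h = 0.33 + 1.645 = 1.975 m

1.98 m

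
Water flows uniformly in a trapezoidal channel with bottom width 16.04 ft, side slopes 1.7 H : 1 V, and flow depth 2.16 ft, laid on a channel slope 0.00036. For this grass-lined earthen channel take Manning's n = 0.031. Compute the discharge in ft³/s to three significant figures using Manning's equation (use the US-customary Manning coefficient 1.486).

A = (b + z·y)·y = (16.04 + 1.7×2.16)×2.16 = 42.58 ft²
P = b + 2y√(1+z²) = 16.04 + 2×2.16×√(1+1.7²) = 24.56 ft
R = A/P = 42.58/24.56 = 1.734 ft
Q = (1.486/n)·A·R^(2/3)·S^(1/2) = (1.486/0.031) × 42.58 × 1.734^(2/3) × 0.00036^(1/2) = 55.88 ft³/s

55.9 ft³/s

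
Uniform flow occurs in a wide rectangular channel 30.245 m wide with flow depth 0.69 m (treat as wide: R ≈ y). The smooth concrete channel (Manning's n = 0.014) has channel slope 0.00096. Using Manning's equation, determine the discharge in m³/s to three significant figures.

36.1 m³/s

A = b·y = 30.245 × 0.69 = 20.87 m²
Wide channel: R ≈ y = 0.69 m
Q = (1/n)·A·R^(2/3)·S^(1/2) = (1/0.014) × 20.87 × 0.6900^(2/3) × 0.00096^(1/2) = 36.06 m³/s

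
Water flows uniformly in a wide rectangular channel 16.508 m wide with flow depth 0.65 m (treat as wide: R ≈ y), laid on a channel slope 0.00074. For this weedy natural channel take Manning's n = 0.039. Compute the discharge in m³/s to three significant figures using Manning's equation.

A = b·y = 16.508 × 0.65 = 10.73 m²
Wide channel: R ≈ y = 0.65 m
Q = (1/n)·A·R^(2/3)·S^(1/2) = (1/0.039) × 10.73 × 0.6500^(2/3) × 0.00074^(1/2) = 5.616 m³/s

5.62 m³/s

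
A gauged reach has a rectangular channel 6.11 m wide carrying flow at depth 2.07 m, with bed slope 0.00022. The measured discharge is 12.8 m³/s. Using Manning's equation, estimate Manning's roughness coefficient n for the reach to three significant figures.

A = b·y = 6.11 × 2.07 = 12.65 m²
P = b + 2y = 6.11 + 2×2.07 = 10.25 m
R = A/P = 12.65/10.25 = 1.234 m
n = (1/Q)·A·R^(2/3)·S^(1/2) = (1/12.8) × 12.65 × 1.150 × 0.01483 = 0.01686

0.0169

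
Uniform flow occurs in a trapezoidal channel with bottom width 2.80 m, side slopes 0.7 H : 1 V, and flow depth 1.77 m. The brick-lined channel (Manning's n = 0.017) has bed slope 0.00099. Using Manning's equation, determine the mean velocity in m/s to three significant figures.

A = (b + z·y)·y = (2.80 + 0.7×1.77)×1.77 = 7.149 m²
P = b + 2y√(1+z²) = 2.80 + 2×1.77×√(1+0.7²) = 7.121 m
R = A/P = 7.149/7.121 = 1.004 m
Q = (1/n)·A·R^(2/3)·S^(1/2) = (1/0.017) × 7.149 × 1.004^(2/3) × 0.00099^(1/2) = 13.27 m³/s
V = Q/A = 13.27/7.149 = 1.856 m/s

1.86 m/s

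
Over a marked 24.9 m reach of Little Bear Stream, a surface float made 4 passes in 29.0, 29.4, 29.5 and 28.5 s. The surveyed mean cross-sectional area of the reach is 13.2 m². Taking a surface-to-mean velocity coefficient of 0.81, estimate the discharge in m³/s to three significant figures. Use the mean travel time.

t̄ = (29.0 + 29.4 + 29.5 + 28.5) / 4 = 29.1 s
v_surface = L / t̄ = 24.9 / 29.1 = 0.8557 m/s
v_mean = 0.81 × 0.8557 = 0.6931 m/s
Q = A × v_mean = 13.2 × 0.6931 = 9.149 m³/s

9.15 m³/s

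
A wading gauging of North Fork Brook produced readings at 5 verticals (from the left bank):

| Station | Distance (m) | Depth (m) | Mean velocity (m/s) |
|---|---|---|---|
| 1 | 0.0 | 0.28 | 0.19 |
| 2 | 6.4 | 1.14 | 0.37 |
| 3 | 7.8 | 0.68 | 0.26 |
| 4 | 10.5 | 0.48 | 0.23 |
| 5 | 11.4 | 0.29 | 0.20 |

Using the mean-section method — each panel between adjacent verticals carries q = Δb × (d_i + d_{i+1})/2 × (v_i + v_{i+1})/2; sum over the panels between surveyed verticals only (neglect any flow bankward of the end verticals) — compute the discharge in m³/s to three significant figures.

Panel 1-2: Δb = 6.4 m, d̄ = (0.28+1.14)/2 = 0.71, v̄ = (0.19+0.37)/2 = 0.28 → q = 6.4×0.71×0.28 = 1.272 m³/s
Panel 2-3: Δb = 1.4 m, d̄ = (1.14+0.68)/2 = 0.91, v̄ = (0.37+0.26)/2 = 0.315 → q = 1.4×0.91×0.315 = 0.4013 m³/s
Panel 3-4: Δb = 2.7 m, d̄ = (0.68+0.48)/2 = 0.58, v̄ = (0.26+0.23)/2 = 0.245 → q = 2.7×0.58×0.245 = 0.3837 m³/s
Panel 4-5: Δb = 0.9 m, d̄ = (0.48+0.29)/2 = 0.385, v̄ = (0.23+0.20)/2 = 0.215 → q = 0.9×0.385×0.215 = 0.07450 m³/s
Q = Σ q = 2.132 m³/s

2.13 m³/s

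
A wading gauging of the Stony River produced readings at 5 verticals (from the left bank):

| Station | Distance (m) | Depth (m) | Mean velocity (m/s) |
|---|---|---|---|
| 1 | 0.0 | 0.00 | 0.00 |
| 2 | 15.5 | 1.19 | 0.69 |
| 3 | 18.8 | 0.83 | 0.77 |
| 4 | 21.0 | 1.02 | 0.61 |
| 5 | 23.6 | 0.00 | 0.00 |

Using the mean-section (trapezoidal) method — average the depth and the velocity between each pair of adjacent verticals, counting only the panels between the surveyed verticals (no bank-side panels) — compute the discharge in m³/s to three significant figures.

Panel 1-2: Δb = 15.5 m, d̄ = (0.00+1.19)/2 = 0.595, v̄ = (0.00+0.69)/2 = 0.345 → q = 15.5×0.595×0.345 = 3.182 m³/s
Panel 2-3: Δb = 3.3 m, d̄ = (1.19+0.83)/2 = 1.01, v̄ = (0.69+0.77)/2 = 0.73 → q = 3.3×1.01×0.73 = 2.433 m³/s
Panel 3-4: Δb = 2.2 m, d̄ = (0.83+1.02)/2 = 0.925, v̄ = (0.77+0.61)/2 = 0.69 → q = 2.2×0.925×0.69 = 1.404 m³/s
Panel 4-5: Δb = 2.6 m, d̄ = (1.02+0.00)/2 = 0.51, v̄ = (0.61+0.00)/2 = 0.305 → q = 2.6×0.51×0.305 = 0.4044 m³/s
Q = Σ q = 7.423 m³/s

7.42 m³/s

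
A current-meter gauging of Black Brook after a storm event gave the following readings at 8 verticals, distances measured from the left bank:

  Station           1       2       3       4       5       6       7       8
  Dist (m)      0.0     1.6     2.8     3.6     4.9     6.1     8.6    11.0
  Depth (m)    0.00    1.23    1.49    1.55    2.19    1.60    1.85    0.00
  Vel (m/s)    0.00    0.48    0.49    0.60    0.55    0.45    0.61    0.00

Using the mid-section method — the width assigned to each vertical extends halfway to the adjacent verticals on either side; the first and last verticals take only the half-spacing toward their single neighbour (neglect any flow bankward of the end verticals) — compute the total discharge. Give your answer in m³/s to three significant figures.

8.14 m³/s

w_2 = (2.8 − 0.0)/2 = 1.4 m; q_2 = 0.48 × 1.23 × 1.4 = 0.8266 m³/s
w_3 = (3.6 − 1.6)/2 = 1 m; q_3 = 0.49 × 1.49 × 1 = 0.7301 m³/s
w_4 = (4.9 − 2.8)/2 = 1.05 m; q_4 = 0.60 × 1.55 × 1.05 = 0.9765 m³/s
w_5 = (6.1 − 3.6)/2 = 1.25 m; q_5 = 0.55 × 2.19 × 1.25 = 1.506 m³/s
w_6 = (8.6 − 4.9)/2 = 1.85 m; q_6 = 0.45 × 1.60 × 1.85 = 1.332 m³/s
w_7 = (11.0 − 6.1)/2 = 2.45 m; q_7 = 0.61 × 1.85 × 2.45 = 2.765 m³/s
Stations 1, 8 contribute zero (depth or velocity is 0).
Q = Σ qᵢ = 8.136 m³/s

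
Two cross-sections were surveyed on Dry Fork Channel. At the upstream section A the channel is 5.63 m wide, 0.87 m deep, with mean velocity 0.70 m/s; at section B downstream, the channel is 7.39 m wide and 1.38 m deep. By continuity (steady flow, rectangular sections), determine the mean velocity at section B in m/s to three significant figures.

Q = A₁V₁ = (5.63×0.87) × 0.70 = 3.429 m³/s
A₂ = 7.39 × 1.38 = 10.20 m²
V₂ = Q/A₂ = 3.429/10.20 = 0.3362 m/s

0.336 m/s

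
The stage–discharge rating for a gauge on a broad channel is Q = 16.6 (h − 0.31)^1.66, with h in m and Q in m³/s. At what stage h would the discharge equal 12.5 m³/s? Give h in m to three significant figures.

1.15 m

h − h₀ = (Q/C)^(1/b) = (12.5/16.6)^(1/1.66) = 0.8429 m
h = 0.31 + 0.8429 = 1.153 m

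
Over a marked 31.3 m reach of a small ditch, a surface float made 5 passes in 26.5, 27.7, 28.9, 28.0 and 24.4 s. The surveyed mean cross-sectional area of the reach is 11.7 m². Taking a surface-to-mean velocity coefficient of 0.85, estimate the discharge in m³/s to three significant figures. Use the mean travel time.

t̄ = (26.5 + 27.7 + 28.9 + 28.0 + 24.4) / 5 = 27.1 s
v_surface = L / t̄ = 31.3 / 27.1 = 1.155 m/s
v_mean = 0.85 × 1.155 = 0.9817 m/s
Q = A × v_mean = 11.7 × 0.9817 = 11.49 m³/s

11.5 m³/s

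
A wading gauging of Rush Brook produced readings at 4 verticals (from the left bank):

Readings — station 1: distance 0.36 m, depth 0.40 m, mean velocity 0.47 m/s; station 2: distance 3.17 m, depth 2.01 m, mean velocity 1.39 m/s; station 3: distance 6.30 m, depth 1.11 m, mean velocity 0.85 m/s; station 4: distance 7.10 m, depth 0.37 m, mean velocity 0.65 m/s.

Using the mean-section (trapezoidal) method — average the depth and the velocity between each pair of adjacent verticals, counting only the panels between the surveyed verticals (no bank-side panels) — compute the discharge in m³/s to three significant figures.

9.06 m³/s

Panel 1-2: Δb = 2.81 m, d̄ = (0.40+2.01)/2 = 1.205, v̄ = (0.47+1.39)/2 = 0.93 → q = 2.81×1.205×0.93 = 3.149 m³/s
Panel 2-3: Δb = 3.13 m, d̄ = (2.01+1.11)/2 = 1.56, v̄ = (1.39+0.85)/2 = 1.12 → q = 3.13×1.56×1.12 = 5.469 m³/s
Panel 3-4: Δb = 0.8 m, d̄ = (1.11+0.37)/2 = 0.74, v̄ = (0.85+0.65)/2 = 0.75 → q = 0.8×0.74×0.75 = 0.4440 m³/s
Q = Σ q = 9.062 m³/s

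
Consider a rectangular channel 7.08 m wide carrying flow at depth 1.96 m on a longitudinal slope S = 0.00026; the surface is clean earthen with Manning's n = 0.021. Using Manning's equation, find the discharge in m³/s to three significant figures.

12.4 m³/s

A = b·y = 7.08 × 1.96 = 13.88 m²
P = b + 2y = 7.08 + 2×1.96 = 11.00 m
R = A/P = 13.88/11.00 = 1.262 m
Q = (1/n)·A·R^(2/3)·S^(1/2) = (1/0.021) × 13.88 × 1.262^(2/3) × 0.00026^(1/2) = 12.44 m³/s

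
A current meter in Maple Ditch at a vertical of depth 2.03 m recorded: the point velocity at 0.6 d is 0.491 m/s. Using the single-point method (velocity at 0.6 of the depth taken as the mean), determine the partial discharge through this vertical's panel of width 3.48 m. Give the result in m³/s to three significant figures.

3.47 m³/s

v̄ = v₀.₆ = 0.491 m/s
q = v̄ × d × w = 0.4910 × 2.03 × 3.48 = 3.469 m³/s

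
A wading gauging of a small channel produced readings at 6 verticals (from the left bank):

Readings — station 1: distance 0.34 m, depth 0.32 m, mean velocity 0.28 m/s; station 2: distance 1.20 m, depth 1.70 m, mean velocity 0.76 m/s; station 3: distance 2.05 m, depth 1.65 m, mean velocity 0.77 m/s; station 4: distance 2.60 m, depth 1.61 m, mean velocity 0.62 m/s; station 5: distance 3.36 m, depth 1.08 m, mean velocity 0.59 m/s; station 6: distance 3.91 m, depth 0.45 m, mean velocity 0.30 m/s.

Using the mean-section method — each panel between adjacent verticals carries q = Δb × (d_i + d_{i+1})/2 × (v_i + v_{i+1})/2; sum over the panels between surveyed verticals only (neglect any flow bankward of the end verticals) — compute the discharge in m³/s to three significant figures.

2.97 m³/s

Panel 1-2: Δb = 0.86 m, d̄ = (0.32+1.70)/2 = 1.01, v̄ = (0.28+0.76)/2 = 0.52 → q = 0.86×1.01×0.52 = 0.4517 m³/s
Panel 2-3: Δb = 0.85 m, d̄ = (1.70+1.65)/2 = 1.675, v̄ = (0.76+0.77)/2 = 0.765 → q = 0.85×1.675×0.765 = 1.089 m³/s
Panel 3-4: Δb = 0.55 m, d̄ = (1.65+1.61)/2 = 1.63, v̄ = (0.77+0.62)/2 = 0.695 → q = 0.55×1.63×0.695 = 0.6231 m³/s
Panel 4-5: Δb = 0.76 m, d̄ = (1.61+1.08)/2 = 1.345, v̄ = (0.62+0.59)/2 = 0.605 → q = 0.76×1.345×0.605 = 0.6184 m³/s
Panel 5-6: Δb = 0.55 m, d̄ = (1.08+0.45)/2 = 0.765, v̄ = (0.59+0.30)/2 = 0.445 → q = 0.55×0.765×0.445 = 0.1872 m³/s
Q = Σ q = 2.970 m³/s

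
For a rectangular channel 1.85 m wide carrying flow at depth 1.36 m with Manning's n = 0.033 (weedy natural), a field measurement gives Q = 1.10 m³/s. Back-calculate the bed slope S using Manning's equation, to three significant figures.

A = b·y = 1.85 × 1.36 = 2.516 m²
P = b + 2y = 1.85 + 2×1.36 = 4.570 m
R = A/P = 2.516/4.570 = 0.5505 m
S = (Q·n / (1·A·R^(2/3)))² = (1.10×0.033 / (1×2.516×0.6717))² = 0.0004613

0.000461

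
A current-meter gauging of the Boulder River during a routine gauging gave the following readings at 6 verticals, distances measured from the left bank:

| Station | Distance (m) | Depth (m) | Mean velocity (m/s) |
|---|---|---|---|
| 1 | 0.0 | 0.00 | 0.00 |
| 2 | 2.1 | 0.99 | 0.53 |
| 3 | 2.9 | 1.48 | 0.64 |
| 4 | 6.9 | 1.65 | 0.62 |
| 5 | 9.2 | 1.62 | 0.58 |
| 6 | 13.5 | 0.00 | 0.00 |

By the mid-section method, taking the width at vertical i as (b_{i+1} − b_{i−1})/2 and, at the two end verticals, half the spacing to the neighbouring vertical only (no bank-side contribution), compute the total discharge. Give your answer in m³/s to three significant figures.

w_2 = (2.9 − 0.0)/2 = 1.45 m; q_2 = 0.53 × 0.99 × 1.45 = 0.7608 m³/s
w_3 = (6.9 − 2.1)/2 = 2.4 m; q_3 = 0.64 × 1.48 × 2.4 = 2.273 m³/s
w_4 = (9.2 − 2.9)/2 = 3.15 m; q_4 = 0.62 × 1.65 × 3.15 = 3.222 m³/s
w_5 = (13.5 − 6.9)/2 = 3.3 m; q_5 = 0.58 × 1.62 × 3.3 = 3.101 m³/s
Stations 1, 6 contribute zero (depth or velocity is 0).
Q = Σ qᵢ = 9.357 m³/s

9.36 m³/s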